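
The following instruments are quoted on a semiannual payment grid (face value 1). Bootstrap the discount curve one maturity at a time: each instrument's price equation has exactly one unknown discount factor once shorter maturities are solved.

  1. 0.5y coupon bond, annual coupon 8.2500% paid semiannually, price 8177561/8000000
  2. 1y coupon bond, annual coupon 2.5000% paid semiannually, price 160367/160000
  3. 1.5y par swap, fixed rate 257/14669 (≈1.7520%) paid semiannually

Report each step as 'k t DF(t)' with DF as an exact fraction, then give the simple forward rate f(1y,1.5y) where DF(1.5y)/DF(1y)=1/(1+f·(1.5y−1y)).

step 1 [0.5y] bond c/2=33/800: DF=(8177561/8000000 − 33/800·(0))/(1+33/800) = 9817/10000 ≈ 0.981700
step 2 [1y] bond c/2=1/80: DF=(160367/160000 − 1/80·(0.981700))/(1+1/80) = 4889/5000 ≈ 0.977800
step 3 [1.5y] swap r/2=257/29338: DF=(1 − 257/29338·(0.981700+0.977800))/(1+257/29338) = 9743/10000 ≈ 0.974300

1 1/2 9817/10000
2 1 4889/5000
3 3/2 9743/10000
f(1y,1.5y) = ((4889/5000)/(9743/10000) − 1)/(1/2) = 70/9743 ≈ 0.7185%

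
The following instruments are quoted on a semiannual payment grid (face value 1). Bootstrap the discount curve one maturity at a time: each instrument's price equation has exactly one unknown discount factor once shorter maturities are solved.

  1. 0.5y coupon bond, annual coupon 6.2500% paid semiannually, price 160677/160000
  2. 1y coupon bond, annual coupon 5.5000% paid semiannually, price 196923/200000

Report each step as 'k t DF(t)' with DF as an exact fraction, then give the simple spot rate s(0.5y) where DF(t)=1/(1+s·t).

step 1 [0.5y] bond c/2=1/32: DF=(160677/160000 − 1/32·(0))/(1+1/32) = 4869/5000 ≈ 0.973800
step 2 [1y] bond c/2=11/400: DF=(196923/200000 − 11/400·(0.973800))/(1+11/400) = 4661/5000 ≈ 0.932200

1 1/2 4869/5000
2 1 4661/5000
s(0.5y) = (1/(4869/5000) − 1)/(1/2) = 262/4869 ≈ 5.3810%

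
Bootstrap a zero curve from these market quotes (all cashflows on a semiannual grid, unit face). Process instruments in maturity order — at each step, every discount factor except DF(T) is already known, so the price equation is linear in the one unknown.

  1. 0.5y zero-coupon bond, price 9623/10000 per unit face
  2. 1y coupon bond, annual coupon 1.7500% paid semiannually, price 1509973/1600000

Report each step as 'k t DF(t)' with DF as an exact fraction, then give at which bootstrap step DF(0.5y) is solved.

1 1/2 9623/10000
2 1 1159/1250
DF(0.5y) is solved at step 1

step 1 [0.5y] zero: DF = P = 9623/10000 ≈ 0.962300
step 2 [1y] bond c/2=7/800: DF=(1509973/1600000 − 7/800·(0.962300))/(1+7/800) = 1159/1250 ≈ 0.927200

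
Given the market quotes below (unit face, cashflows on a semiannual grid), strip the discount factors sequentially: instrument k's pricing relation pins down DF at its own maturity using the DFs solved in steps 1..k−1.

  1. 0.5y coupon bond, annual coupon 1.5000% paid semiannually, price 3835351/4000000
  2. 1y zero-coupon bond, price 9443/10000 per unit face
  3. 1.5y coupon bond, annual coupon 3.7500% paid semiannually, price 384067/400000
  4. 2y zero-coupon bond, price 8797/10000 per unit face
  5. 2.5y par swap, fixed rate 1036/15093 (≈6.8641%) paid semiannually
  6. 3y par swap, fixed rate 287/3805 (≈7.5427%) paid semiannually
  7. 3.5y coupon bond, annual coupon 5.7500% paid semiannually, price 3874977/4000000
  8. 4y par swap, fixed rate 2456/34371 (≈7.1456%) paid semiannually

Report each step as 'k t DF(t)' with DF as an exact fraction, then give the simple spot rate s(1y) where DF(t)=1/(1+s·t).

1 1/2 9517/10000
2 1 9443/10000
3 3/2 2269/2500
4 2 8797/10000
5 5/2 4223/5000
6 3 7991/10000
7 7/2 991/1250
8 4 943/1250
s(1y) = (1/(9443/10000) − 1)/(1) = 557/9443 ≈ 5.8985%

step 1 [0.5y] bond c/2=3/400: DF=(3835351/4000000 − 3/400·(0))/(1+3/400) = 9517/10000 ≈ 0.951700
step 2 [1y] zero: DF = P = 9443/10000 ≈ 0.944300
step 3 [1.5y] bond c/2=3/160: DF=(384067/400000 − 3/160·(0.951700+0.944300))/(1+3/160) = 2269/2500 ≈ 0.907600
step 4 [2y] zero: DF = P = 8797/10000 ≈ 0.879700
step 5 [2.5y] swap r/2=518/15093: DF=(1 − 518/15093·(0.951700+0.944300+0.907600+0.879700))/(1+518/15093) = 4223/5000 ≈ 0.844600
step 6 [3y] swap r/2=287/7610: DF=(1 − 287/7610·(0.951700+0.944300+0.907600+0.879700+0.844600))/(1+287/7610) = 7991/10000 ≈ 0.799100
step 7 [3.5y] bond c/2=23/800: DF=(3874977/4000000 − 23/800·(0.951700+0.944300+0.907600+0.879700+0.844600+0.799100))/(1+23/800) = 991/1250 ≈ 0.792800
step 8 [4y] swap r/2=1228/34371: DF=(1 − 1228/34371·(0.951700+0.944300+0.907600+0.879700+0.844600+0.799100+0.792800))/(1+1228/34371) = 943/1250 ≈ 0.754400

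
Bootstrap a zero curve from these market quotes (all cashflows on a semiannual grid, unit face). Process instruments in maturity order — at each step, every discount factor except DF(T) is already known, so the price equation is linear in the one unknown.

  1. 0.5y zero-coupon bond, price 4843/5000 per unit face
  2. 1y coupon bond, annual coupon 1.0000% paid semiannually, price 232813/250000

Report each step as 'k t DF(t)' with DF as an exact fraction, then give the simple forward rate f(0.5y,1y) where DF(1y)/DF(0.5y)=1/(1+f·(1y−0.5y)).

step 1 [0.5y] zero: DF = P = 4843/5000 ≈ 0.968600
step 2 [1y] bond c/2=1/200: DF=(232813/250000 − 1/200·(0.968600))/(1+1/200) = 4609/5000 ≈ 0.921800

1 1/2 4843/5000
2 1 4609/5000
f(0.5y,1y) = ((4843/5000)/(4609/5000) − 1)/(1/2) = 468/4609 ≈ 10.1540%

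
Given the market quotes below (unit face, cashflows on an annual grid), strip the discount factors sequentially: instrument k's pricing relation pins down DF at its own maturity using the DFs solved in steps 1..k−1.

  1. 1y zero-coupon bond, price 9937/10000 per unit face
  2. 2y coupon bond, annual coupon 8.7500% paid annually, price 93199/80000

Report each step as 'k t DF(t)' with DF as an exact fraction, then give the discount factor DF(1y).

1 1 9937/10000
2 2 9913/10000
DF(1y) = 9937/10000 ≈ 0.993700

step 1 [1y] zero: DF = P = 9937/10000 ≈ 0.993700
step 2 [2y] bond c/1=7/80: DF=(93199/80000 − 7/80·(0.993700))/(1+7/80) = 9913/10000 ≈ 0.991300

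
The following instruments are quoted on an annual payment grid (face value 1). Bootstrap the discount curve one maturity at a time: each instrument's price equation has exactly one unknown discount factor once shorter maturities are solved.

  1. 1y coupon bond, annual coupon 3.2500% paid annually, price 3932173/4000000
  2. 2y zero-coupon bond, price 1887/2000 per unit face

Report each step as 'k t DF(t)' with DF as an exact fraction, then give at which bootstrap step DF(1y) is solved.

1 1 9521/10000
2 2 1887/2000
DF(1y) is solved at step 1

step 1 [1y] bond c/1=13/400: DF=(3932173/4000000 − 13/400·(0))/(1+13/400) = 9521/10000 ≈ 0.952100
step 2 [2y] zero: DF = P = 1887/2000 ≈ 0.943500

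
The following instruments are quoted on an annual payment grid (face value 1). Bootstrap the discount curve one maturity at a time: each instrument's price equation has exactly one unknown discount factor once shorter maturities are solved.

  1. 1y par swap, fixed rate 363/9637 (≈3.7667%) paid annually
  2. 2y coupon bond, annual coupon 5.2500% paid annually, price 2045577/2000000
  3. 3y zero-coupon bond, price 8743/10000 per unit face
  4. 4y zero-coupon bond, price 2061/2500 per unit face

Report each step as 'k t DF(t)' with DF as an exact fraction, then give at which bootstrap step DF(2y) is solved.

step 1 [1y] swap r/1=363/9637: DF=(1 − 363/9637·(0))/(1+363/9637) = 9637/10000 ≈ 0.963700
step 2 [2y] bond c/1=21/400: DF=(2045577/2000000 − 21/400·(0.963700))/(1+21/400) = 9237/10000 ≈ 0.923700
step 3 [3y] zero: DF = P = 8743/10000 ≈ 0.874300
step 4 [4y] zero: DF = P = 2061/2500 ≈ 0.824400

1 1 9637/10000
2 2 9237/10000
3 3 8743/10000
4 4 2061/2500
DF(2y) is solved at step 2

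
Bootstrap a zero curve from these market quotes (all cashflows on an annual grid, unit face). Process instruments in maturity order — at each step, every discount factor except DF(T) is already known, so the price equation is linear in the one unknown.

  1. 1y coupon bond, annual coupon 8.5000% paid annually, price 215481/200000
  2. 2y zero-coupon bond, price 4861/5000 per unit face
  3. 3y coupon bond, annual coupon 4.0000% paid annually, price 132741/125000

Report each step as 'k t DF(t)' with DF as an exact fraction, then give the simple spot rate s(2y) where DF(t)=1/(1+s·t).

step 1 [1y] bond c/1=17/200: DF=(215481/200000 − 17/200·(0))/(1+17/200) = 993/1000 ≈ 0.993000
step 2 [2y] zero: DF = P = 4861/5000 ≈ 0.972200
step 3 [3y] bond c/1=1/25: DF=(132741/125000 − 1/25·(0.993000+0.972200))/(1+1/25) = 1891/2000 ≈ 0.945500

1 1 993/1000
2 2 4861/5000
3 3 1891/2000
s(2y) = (1/(4861/5000) − 1)/(2) = 139/9722 ≈ 1.4297%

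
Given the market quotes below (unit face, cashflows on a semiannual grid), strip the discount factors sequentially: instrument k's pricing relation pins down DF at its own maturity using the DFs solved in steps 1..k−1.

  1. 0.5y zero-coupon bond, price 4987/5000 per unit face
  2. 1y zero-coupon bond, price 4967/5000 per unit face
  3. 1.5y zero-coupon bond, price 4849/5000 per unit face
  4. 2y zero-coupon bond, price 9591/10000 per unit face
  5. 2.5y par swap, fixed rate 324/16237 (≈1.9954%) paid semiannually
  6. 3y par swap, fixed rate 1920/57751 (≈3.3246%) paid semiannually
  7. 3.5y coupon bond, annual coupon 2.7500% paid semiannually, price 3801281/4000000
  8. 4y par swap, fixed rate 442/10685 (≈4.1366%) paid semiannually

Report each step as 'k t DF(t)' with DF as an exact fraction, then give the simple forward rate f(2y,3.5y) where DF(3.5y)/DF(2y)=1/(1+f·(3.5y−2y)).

1 1/2 4987/5000
2 1 4967/5000
3 3/2 4849/5000
4 2 9591/10000
5 5/2 4757/5000
6 3 113/125
7 7/2 8591/10000
8 4 8453/10000
f(2y,3.5y) = ((9591/10000)/(8591/10000) − 1)/(3/2) = 2000/25773 ≈ 7.7601%

step 1 [0.5y] zero: DF = P = 4987/5000 ≈ 0.997400
step 2 [1y] zero: DF = P = 4967/5000 ≈ 0.993400
step 3 [1.5y] zero: DF = P = 4849/5000 ≈ 0.969800
step 4 [2y] zero: DF = P = 9591/10000 ≈ 0.959100
step 5 [2.5y] swap r/2=162/16237: DF=(1 − 162/16237·(0.997400+0.993400+0.969800+0.959100))/(1+162/16237) = 4757/5000 ≈ 0.951400
step 6 [3y] swap r/2=960/57751: DF=(1 − 960/57751·(0.997400+0.993400+0.969800+0.959100+0.951400))/(1+960/57751) = 113/125 ≈ 0.904000
step 7 [3.5y] bond c/2=11/800: DF=(3801281/4000000 − 11/800·(0.997400+0.993400+0.969800+0.959100+0.951400+0.904000))/(1+11/800) = 8591/10000 ≈ 0.859100
step 8 [4y] swap r/2=221/10685: DF=(1 − 221/10685·(0.997400+0.993400+0.969800+0.959100+0.951400+0.904000+0.859100))/(1+221/10685) = 8453/10000 ≈ 0.845300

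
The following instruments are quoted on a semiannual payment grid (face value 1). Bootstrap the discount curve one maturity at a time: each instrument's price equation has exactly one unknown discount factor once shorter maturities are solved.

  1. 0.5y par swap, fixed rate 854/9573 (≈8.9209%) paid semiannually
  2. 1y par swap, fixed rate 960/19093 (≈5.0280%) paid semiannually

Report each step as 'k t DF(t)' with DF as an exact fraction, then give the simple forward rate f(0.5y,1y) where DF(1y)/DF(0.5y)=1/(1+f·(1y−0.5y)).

step 1 [0.5y] swap r/2=427/9573: DF=(1 − 427/9573·(0))/(1+427/9573) = 9573/10000 ≈ 0.957300
step 2 [1y] swap r/2=480/19093: DF=(1 − 480/19093·(0.957300))/(1+480/19093) = 119/125 ≈ 0.952000

1 1/2 9573/10000
2 1 119/125
f(0.5y,1y) = ((9573/10000)/(119/125) − 1)/(1/2) = 53/4760 ≈ 1.1134%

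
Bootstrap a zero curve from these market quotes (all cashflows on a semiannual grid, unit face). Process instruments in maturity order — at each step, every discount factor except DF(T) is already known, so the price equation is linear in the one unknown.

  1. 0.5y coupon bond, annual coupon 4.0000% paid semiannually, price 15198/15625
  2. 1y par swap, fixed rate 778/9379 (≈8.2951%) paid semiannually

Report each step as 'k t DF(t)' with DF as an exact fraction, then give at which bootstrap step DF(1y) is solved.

step 1 [0.5y] bond c/2=1/50: DF=(15198/15625 − 1/50·(0))/(1+1/50) = 596/625 ≈ 0.953600
step 2 [1y] swap r/2=389/9379: DF=(1 − 389/9379·(0.953600))/(1+389/9379) = 4611/5000 ≈ 0.922200

1 1/2 596/625
2 1 4611/5000
DF(1y) is solved at step 2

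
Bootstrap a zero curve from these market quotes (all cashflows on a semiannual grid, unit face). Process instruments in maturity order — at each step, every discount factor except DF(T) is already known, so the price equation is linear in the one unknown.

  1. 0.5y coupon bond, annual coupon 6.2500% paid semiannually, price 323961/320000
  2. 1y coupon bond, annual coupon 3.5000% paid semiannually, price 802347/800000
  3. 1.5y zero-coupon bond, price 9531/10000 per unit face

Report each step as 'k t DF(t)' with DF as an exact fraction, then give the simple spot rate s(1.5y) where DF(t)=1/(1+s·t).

1 1/2 9817/10000
2 1 1211/1250
3 3/2 9531/10000
s(1.5y) = (1/(9531/10000) − 1)/(3/2) = 938/28593 ≈ 3.2805%

step 1 [0.5y] bond c/2=1/32: DF=(323961/320000 − 1/32·(0))/(1+1/32) = 9817/10000 ≈ 0.981700
step 2 [1y] bond c/2=7/400: DF=(802347/800000 − 7/400·(0.981700))/(1+7/400) = 1211/1250 ≈ 0.968800
step 3 [1.5y] zero: DF = P = 9531/10000 ≈ 0.953100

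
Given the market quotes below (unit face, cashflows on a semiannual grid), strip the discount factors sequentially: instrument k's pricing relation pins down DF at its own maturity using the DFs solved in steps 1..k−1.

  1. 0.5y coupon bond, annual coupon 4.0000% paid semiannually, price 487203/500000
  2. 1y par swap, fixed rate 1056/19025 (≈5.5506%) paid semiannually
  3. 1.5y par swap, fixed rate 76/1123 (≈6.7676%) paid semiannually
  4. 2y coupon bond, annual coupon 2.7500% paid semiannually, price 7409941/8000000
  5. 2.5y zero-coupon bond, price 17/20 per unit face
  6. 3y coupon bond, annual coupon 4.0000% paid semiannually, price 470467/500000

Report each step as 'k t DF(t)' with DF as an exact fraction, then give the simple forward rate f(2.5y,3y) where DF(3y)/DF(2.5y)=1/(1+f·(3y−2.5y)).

1 1/2 9553/10000
2 1 592/625
3 3/2 181/200
4 2 2189/2500
5 5/2 17/20
6 3 521/625
f(2.5y,3y) = ((17/20)/(521/625) − 1)/(1/2) = 41/1042 ≈ 3.9347%

step 1 [0.5y] bond c/2=1/50: DF=(487203/500000 − 1/50·(0))/(1+1/50) = 9553/10000 ≈ 0.955300
step 2 [1y] swap r/2=528/19025: DF=(1 − 528/19025·(0.955300))/(1+528/19025) = 592/625 ≈ 0.947200
step 3 [1.5y] swap r/2=38/1123: DF=(1 − 38/1123·(0.955300+0.947200))/(1+38/1123) = 181/200 ≈ 0.905000
step 4 [2y] bond c/2=11/800: DF=(7409941/8000000 − 11/800·(0.955300+0.947200+0.905000))/(1+11/800) = 2189/2500 ≈ 0.875600
step 5 [2.5y] zero: DF = P = 17/20 ≈ 0.850000
step 6 [3y] bond c/2=1/50: DF=(470467/500000 − 1/50·(0.955300+0.947200+0.905000+0.875600+0.850000))/(1+1/50) = 521/625 ≈ 0.833600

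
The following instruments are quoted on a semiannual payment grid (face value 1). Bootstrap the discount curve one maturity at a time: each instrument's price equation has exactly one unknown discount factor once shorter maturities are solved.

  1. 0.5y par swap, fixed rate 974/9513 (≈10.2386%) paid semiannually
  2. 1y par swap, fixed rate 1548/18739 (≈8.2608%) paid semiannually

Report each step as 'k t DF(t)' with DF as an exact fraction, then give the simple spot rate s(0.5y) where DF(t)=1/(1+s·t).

1 1/2 9513/10000
2 1 4613/5000
s(0.5y) = (1/(9513/10000) − 1)/(1/2) = 974/9513 ≈ 10.2386%

step 1 [0.5y] swap r/2=487/9513: DF=(1 − 487/9513·(0))/(1+487/9513) = 9513/10000 ≈ 0.951300
step 2 [1y] swap r/2=774/18739: DF=(1 − 774/18739·(0.951300))/(1+774/18739) = 4613/5000 ≈ 0.922600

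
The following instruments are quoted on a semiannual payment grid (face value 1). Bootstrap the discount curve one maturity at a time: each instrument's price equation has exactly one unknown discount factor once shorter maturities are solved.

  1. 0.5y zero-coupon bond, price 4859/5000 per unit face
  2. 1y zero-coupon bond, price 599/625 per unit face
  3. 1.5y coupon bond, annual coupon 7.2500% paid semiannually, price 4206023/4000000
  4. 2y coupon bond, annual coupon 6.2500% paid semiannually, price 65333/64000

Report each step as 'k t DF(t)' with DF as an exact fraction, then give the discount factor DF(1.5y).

step 1 [0.5y] zero: DF = P = 4859/5000 ≈ 0.971800
step 2 [1y] zero: DF = P = 599/625 ≈ 0.958400
step 3 [1.5y] bond c/2=29/800: DF=(4206023/4000000 − 29/800·(0.971800+0.958400))/(1+29/800) = 592/625 ≈ 0.947200
step 4 [2y] bond c/2=1/32: DF=(65333/64000 − 1/32·(0.971800+0.958400+0.947200))/(1+1/32) = 9027/10000 ≈ 0.902700

1 1/2 4859/5000
2 1 599/625
3 3/2 592/625
4 2 9027/10000
DF(1.5y) = 592/625 ≈ 0.947200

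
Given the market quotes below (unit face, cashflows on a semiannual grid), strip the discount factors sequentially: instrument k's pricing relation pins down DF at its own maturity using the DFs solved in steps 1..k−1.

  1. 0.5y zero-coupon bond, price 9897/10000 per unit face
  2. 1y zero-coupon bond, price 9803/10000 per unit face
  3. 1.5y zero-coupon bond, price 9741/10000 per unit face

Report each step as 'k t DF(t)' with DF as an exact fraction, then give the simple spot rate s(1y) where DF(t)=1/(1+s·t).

1 1/2 9897/10000
2 1 9803/10000
3 3/2 9741/10000
s(1y) = (1/(9803/10000) − 1)/(1) = 197/9803 ≈ 2.0096%

step 1 [0.5y] zero: DF = P = 9897/10000 ≈ 0.989700
step 2 [1y] zero: DF = P = 9803/10000 ≈ 0.980300
step 3 [1.5y] zero: DF = P = 9741/10000 ≈ 0.974100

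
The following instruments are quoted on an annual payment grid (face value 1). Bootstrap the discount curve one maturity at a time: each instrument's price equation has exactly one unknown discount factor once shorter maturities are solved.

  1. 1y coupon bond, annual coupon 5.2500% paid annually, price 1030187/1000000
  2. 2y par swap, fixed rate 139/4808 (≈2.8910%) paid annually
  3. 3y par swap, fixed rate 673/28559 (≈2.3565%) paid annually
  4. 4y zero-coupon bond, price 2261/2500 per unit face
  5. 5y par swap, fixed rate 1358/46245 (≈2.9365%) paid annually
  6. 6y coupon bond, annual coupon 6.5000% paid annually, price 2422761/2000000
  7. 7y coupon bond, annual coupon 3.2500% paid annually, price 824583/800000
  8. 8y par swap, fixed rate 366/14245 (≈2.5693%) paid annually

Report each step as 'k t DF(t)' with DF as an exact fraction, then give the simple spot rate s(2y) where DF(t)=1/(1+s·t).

1 1 2447/2500
2 2 2361/2500
3 3 9327/10000
4 4 2261/2500
5 5 4321/5000
6 6 1069/1250
7 7 4129/5000
8 8 817/1000
s(2y) = (1/(2361/2500) − 1)/(2) = 139/4722 ≈ 2.9437%

step 1 [1y] bond c/1=21/400: DF=(1030187/1000000 − 21/400·(0))/(1+21/400) = 2447/2500 ≈ 0.978800
step 2 [2y] swap r/1=139/4808: DF=(1 − 139/4808·(0.978800))/(1+139/4808) = 2361/2500 ≈ 0.944400
step 3 [3y] swap r/1=673/28559: DF=(1 − 673/28559·(0.978800+0.944400))/(1+673/28559) = 9327/10000 ≈ 0.932700
step 4 [4y] zero: DF = P = 2261/2500 ≈ 0.904400
step 5 [5y] swap r/1=1358/46245: DF=(1 − 1358/46245·(0.978800+0.944400+0.932700+0.904400))/(1+1358/46245) = 4321/5000 ≈ 0.864200
step 6 [6y] bond c/1=13/200: DF=(2422761/2000000 − 13/200·(0.978800+0.944400+0.932700+0.904400+0.864200))/(1+13/200) = 1069/1250 ≈ 0.855200
step 7 [7y] bond c/1=13/400: DF=(824583/800000 − 13/400·(0.978800+0.944400+0.932700+0.904400+0.864200+0.855200))/(1+13/400) = 4129/5000 ≈ 0.825800
step 8 [8y] swap r/1=366/14245: DF=(1 − 366/14245·(0.978800+0.944400+0.932700+0.904400+0.864200+0.855200+0.825800))/(1+366/14245) = 817/1000 ≈ 0.817000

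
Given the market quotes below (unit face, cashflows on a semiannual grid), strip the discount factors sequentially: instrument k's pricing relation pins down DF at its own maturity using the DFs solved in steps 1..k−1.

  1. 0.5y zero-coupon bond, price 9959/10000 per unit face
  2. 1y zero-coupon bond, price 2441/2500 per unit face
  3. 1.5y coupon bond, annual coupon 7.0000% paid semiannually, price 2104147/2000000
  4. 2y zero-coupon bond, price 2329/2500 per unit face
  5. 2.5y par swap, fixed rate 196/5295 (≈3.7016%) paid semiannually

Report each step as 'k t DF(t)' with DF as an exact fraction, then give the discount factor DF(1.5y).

1 1/2 9959/10000
2 1 2441/2500
3 3/2 4749/5000
4 2 2329/2500
5 5/2 4559/5000
DF(1.5y) = 4749/5000 ≈ 0.949800

step 1 [0.5y] zero: DF = P = 9959/10000 ≈ 0.995900
step 2 [1y] zero: DF = P = 2441/2500 ≈ 0.976400
step 3 [1.5y] bond c/2=7/200: DF=(2104147/2000000 − 7/200·(0.995900+0.976400))/(1+7/200) = 4749/5000 ≈ 0.949800
step 4 [2y] zero: DF = P = 2329/2500 ≈ 0.931600
step 5 [2.5y] swap r/2=98/5295: DF=(1 − 98/5295·(0.995900+0.976400+0.949800+0.931600))/(1+98/5295) = 4559/5000 ≈ 0.911800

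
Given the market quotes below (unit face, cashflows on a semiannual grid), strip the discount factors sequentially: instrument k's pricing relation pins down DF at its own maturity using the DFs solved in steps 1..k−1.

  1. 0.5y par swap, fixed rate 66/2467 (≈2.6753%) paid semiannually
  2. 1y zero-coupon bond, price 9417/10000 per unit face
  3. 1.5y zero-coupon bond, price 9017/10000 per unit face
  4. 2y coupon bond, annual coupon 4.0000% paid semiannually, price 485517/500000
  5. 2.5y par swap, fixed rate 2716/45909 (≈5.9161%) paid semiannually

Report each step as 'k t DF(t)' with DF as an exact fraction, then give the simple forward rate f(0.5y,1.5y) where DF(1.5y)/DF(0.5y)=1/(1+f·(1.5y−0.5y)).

1 1/2 2467/2500
2 1 9417/10000
3 3/2 9017/10000
4 2 1793/2000
5 5/2 4321/5000
f(0.5y,1.5y) = ((2467/2500)/(9017/10000) − 1)/(1) = 851/9017 ≈ 9.4377%

step 1 [0.5y] swap r/2=33/2467: DF=(1 − 33/2467·(0))/(1+33/2467) = 2467/2500 ≈ 0.986800
step 2 [1y] zero: DF = P = 9417/10000 ≈ 0.941700
step 3 [1.5y] zero: DF = P = 9017/10000 ≈ 0.901700
step 4 [2y] bond c/2=1/50: DF=(485517/500000 − 1/50·(0.986800+0.941700+0.901700))/(1+1/50) = 1793/2000 ≈ 0.896500
step 5 [2.5y] swap r/2=1358/45909: DF=(1 − 1358/45909·(0.986800+0.941700+0.901700+0.896500))/(1+1358/45909) = 4321/5000 ≈ 0.864200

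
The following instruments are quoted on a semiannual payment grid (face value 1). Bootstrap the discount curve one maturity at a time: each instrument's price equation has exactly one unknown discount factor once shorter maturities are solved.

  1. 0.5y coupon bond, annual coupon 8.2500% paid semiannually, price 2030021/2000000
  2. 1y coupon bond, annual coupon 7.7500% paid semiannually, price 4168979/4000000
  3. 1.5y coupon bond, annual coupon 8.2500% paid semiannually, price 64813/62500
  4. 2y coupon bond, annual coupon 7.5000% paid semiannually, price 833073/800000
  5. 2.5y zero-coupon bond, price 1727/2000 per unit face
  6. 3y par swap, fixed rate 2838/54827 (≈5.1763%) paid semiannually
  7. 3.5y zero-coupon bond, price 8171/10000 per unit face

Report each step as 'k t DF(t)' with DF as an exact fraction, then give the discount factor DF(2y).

step 1 [0.5y] bond c/2=33/800: DF=(2030021/2000000 − 33/800·(0))/(1+33/800) = 2437/2500 ≈ 0.974800
step 2 [1y] bond c/2=31/800: DF=(4168979/4000000 − 31/800·(0.974800))/(1+31/800) = 967/1000 ≈ 0.967000
step 3 [1.5y] bond c/2=33/800: DF=(64813/62500 − 33/800·(0.974800+0.967000))/(1+33/800) = 919/1000 ≈ 0.919000
step 4 [2y] bond c/2=3/80: DF=(833073/800000 − 3/80·(0.974800+0.967000+0.919000))/(1+3/80) = 9003/10000 ≈ 0.900300
step 5 [2.5y] zero: DF = P = 1727/2000 ≈ 0.863500
step 6 [3y] swap r/2=1419/54827: DF=(1 − 1419/54827·(0.974800+0.967000+0.919000+0.900300+0.863500))/(1+1419/54827) = 8581/10000 ≈ 0.858100
step 7 [3.5y] zero: DF = P = 8171/10000 ≈ 0.817100

1 1/2 2437/2500
2 1 967/1000
3 3/2 919/1000
4 2 9003/10000
5 5/2 1727/2000
6 3 8581/10000
7 7/2 8171/10000
DF(2y) = 9003/10000 ≈ 0.900300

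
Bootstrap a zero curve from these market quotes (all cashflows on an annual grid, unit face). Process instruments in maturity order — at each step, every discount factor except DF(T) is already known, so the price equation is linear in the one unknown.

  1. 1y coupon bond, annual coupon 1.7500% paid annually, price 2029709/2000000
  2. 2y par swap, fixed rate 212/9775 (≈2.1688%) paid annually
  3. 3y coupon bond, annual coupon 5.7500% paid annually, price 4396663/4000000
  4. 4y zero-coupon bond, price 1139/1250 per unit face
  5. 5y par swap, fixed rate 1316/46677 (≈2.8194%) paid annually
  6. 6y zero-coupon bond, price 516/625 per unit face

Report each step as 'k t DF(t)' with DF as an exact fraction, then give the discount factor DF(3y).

1 1 4987/5000
2 2 1197/1250
3 3 9331/10000
4 4 1139/1250
5 5 2171/2500
6 6 516/625
DF(3y) = 9331/10000 ≈ 0.933100

step 1 [1y] bond c/1=7/400: DF=(2029709/2000000 − 7/400·(0))/(1+7/400) = 4987/5000 ≈ 0.997400
step 2 [2y] swap r/1=212/9775: DF=(1 − 212/9775·(0.997400))/(1+212/9775) = 1197/1250 ≈ 0.957600
step 3 [3y] bond c/1=23/400: DF=(4396663/4000000 − 23/400·(0.997400+0.957600))/(1+23/400) = 9331/10000 ≈ 0.933100
step 4 [4y] zero: DF = P = 1139/1250 ≈ 0.911200
step 5 [5y] swap r/1=1316/46677: DF=(1 − 1316/46677·(0.997400+0.957600+0.933100+0.911200))/(1+1316/46677) = 2171/2500 ≈ 0.868400
step 6 [6y] zero: DF = P = 516/625 ≈ 0.825600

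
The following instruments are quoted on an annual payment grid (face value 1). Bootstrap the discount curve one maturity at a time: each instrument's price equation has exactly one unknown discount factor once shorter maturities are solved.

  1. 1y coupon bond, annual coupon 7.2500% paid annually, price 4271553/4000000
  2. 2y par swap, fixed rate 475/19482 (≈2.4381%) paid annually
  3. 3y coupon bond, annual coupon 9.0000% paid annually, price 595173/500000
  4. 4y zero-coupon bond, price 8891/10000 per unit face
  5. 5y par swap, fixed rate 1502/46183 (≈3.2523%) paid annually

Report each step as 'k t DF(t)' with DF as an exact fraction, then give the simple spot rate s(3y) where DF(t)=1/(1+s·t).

1 1 9957/10000
2 2 381/400
3 3 582/625
4 4 8891/10000
5 5 4249/5000
s(3y) = (1/(582/625) − 1)/(3) = 43/1746 ≈ 2.4628%

step 1 [1y] bond c/1=29/400: DF=(4271553/4000000 − 29/400·(0))/(1+29/400) = 9957/10000 ≈ 0.995700
step 2 [2y] swap r/1=475/19482: DF=(1 − 475/19482·(0.995700))/(1+475/19482) = 381/400 ≈ 0.952500
step 3 [3y] bond c/1=9/100: DF=(595173/500000 − 9/100·(0.995700+0.952500))/(1+9/100) = 582/625 ≈ 0.931200
step 4 [4y] zero: DF = P = 8891/10000 ≈ 0.889100
step 5 [5y] swap r/1=1502/46183: DF=(1 − 1502/46183·(0.995700+0.952500+0.931200+0.889100))/(1+1502/46183) = 4249/5000 ≈ 0.849800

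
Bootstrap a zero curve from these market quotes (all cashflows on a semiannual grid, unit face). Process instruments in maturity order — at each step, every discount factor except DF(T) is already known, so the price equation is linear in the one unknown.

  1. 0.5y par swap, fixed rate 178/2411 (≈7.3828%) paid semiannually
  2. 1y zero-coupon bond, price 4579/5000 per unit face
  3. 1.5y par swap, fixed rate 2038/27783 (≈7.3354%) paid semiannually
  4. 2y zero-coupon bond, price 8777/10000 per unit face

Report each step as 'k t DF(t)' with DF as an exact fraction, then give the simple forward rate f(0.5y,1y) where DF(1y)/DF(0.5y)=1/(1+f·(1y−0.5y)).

1 1/2 2411/2500
2 1 4579/5000
3 3/2 8981/10000
4 2 8777/10000
f(0.5y,1y) = ((2411/2500)/(4579/5000) − 1)/(1/2) = 486/4579 ≈ 10.6137%

step 1 [0.5y] swap r/2=89/2411: DF=(1 − 89/2411·(0))/(1+89/2411) = 2411/2500 ≈ 0.964400
step 2 [1y] zero: DF = P = 4579/5000 ≈ 0.915800
step 3 [1.5y] swap r/2=1019/27783: DF=(1 − 1019/27783·(0.964400+0.915800))/(1+1019/27783) = 8981/10000 ≈ 0.898100
step 4 [2y] zero: DF = P = 8777/10000 ≈ 0.877700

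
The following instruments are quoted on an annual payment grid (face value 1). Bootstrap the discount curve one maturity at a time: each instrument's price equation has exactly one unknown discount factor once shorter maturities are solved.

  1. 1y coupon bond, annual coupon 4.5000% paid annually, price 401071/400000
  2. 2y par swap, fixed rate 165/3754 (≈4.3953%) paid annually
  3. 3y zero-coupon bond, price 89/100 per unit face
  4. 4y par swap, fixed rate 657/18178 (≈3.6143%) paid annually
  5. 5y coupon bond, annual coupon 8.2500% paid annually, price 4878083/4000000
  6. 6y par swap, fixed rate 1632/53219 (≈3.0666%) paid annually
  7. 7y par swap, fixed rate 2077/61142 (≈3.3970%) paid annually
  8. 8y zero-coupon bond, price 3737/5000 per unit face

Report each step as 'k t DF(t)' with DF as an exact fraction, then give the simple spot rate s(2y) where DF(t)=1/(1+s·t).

1 1 1919/2000
2 2 367/400
3 3 89/100
4 4 4343/5000
5 5 1699/2000
6 6 523/625
7 7 7923/10000
8 8 3737/5000
s(2y) = (1/(367/400) − 1)/(2) = 33/734 ≈ 4.4959%

step 1 [1y] bond c/1=9/200: DF=(401071/400000 − 9/200·(0))/(1+9/200) = 1919/2000 ≈ 0.959500
step 2 [2y] swap r/1=165/3754: DF=(1 − 165/3754·(0.959500))/(1+165/3754) = 367/400 ≈ 0.917500
step 3 [3y] zero: DF = P = 89/100 ≈ 0.890000
step 4 [4y] swap r/1=657/18178: DF=(1 − 657/18178·(0.959500+0.917500+0.890000))/(1+657/18178) = 4343/5000 ≈ 0.868600
step 5 [5y] bond c/1=33/400: DF=(4878083/4000000 − 33/400·(0.959500+0.917500+0.890000+0.868600))/(1+33/400) = 1699/2000 ≈ 0.849500
step 6 [6y] swap r/1=1632/53219: DF=(1 − 1632/53219·(0.959500+0.917500+0.890000+0.868600+0.849500))/(1+1632/53219) = 523/625 ≈ 0.836800
step 7 [7y] swap r/1=2077/61142: DF=(1 − 2077/61142·(0.959500+0.917500+0.890000+0.868600+0.849500+0.836800))/(1+2077/61142) = 7923/10000 ≈ 0.792300
step 8 [8y] zero: DF = P = 3737/5000 ≈ 0.747400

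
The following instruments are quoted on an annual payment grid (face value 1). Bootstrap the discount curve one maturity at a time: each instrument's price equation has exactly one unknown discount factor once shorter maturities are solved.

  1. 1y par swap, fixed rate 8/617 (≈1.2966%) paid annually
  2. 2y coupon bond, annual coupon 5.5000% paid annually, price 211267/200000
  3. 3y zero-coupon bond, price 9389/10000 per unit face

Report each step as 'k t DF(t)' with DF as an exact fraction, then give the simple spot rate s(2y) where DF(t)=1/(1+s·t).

step 1 [1y] swap r/1=8/617: DF=(1 − 8/617·(0))/(1+8/617) = 617/625 ≈ 0.987200
step 2 [2y] bond c/1=11/200: DF=(211267/200000 − 11/200·(0.987200))/(1+11/200) = 4749/5000 ≈ 0.949800
step 3 [3y] zero: DF = P = 9389/10000 ≈ 0.938900

1 1 617/625
2 2 4749/5000
3 3 9389/10000
s(2y) = (1/(4749/5000) − 1)/(2) = 251/9498 ≈ 2.6427%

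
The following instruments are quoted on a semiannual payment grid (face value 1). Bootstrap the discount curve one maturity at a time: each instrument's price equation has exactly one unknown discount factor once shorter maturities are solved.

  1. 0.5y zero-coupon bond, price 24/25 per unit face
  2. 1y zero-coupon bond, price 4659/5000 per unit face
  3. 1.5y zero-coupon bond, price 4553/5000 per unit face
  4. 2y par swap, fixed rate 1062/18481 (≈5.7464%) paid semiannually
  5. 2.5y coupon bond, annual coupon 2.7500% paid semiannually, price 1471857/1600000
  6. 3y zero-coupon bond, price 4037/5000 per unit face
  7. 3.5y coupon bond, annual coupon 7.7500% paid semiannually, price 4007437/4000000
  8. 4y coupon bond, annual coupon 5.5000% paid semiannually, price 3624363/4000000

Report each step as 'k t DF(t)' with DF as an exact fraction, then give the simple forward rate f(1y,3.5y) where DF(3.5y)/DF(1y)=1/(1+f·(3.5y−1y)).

step 1 [0.5y] zero: DF = P = 24/25 ≈ 0.960000
step 2 [1y] zero: DF = P = 4659/5000 ≈ 0.931800
step 3 [1.5y] zero: DF = P = 4553/5000 ≈ 0.910600
step 4 [2y] swap r/2=531/18481: DF=(1 − 531/18481·(0.960000+0.931800+0.910600))/(1+531/18481) = 4469/5000 ≈ 0.893800
step 5 [2.5y] bond c/2=11/800: DF=(1471857/1600000 − 11/800·(0.960000+0.931800+0.910600+0.893800))/(1+11/800) = 8573/10000 ≈ 0.857300
step 6 [3y] zero: DF = P = 4037/5000 ≈ 0.807400
step 7 [3.5y] bond c/2=31/800: DF=(4007437/4000000 − 31/800·(0.960000+0.931800+0.910600+0.893800+0.857300+0.807400))/(1+31/800) = 1529/2000 ≈ 0.764500
step 8 [4y] bond c/2=11/400: DF=(3624363/4000000 − 11/400·(0.960000+0.931800+0.910600+0.893800+0.857300+0.807400+0.764500))/(1+11/400) = 7179/10000 ≈ 0.717900

1 1/2 24/25
2 1 4659/5000
3 3/2 4553/5000
4 2 4469/5000
5 5/2 8573/10000
6 3 4037/5000
7 7/2 1529/2000
8 4 7179/10000
f(1y,3.5y) = ((4659/5000)/(1529/2000) − 1)/(5/2) = 3346/38225 ≈ 8.7534%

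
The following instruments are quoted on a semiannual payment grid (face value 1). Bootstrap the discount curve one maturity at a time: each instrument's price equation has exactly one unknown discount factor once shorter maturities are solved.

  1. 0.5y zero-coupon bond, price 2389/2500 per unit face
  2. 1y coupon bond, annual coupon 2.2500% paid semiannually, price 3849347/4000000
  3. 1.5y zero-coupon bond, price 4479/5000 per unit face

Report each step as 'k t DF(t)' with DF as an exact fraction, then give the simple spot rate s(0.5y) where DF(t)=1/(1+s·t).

step 1 [0.5y] zero: DF = P = 2389/2500 ≈ 0.955600
step 2 [1y] bond c/2=9/800: DF=(3849347/4000000 − 9/800·(0.955600))/(1+9/800) = 941/1000 ≈ 0.941000
step 3 [1.5y] zero: DF = P = 4479/5000 ≈ 0.895800

1 1/2 2389/2500
2 1 941/1000
3 3/2 4479/5000
s(0.5y) = (1/(2389/2500) − 1)/(1/2) = 222/2389 ≈ 9.2926%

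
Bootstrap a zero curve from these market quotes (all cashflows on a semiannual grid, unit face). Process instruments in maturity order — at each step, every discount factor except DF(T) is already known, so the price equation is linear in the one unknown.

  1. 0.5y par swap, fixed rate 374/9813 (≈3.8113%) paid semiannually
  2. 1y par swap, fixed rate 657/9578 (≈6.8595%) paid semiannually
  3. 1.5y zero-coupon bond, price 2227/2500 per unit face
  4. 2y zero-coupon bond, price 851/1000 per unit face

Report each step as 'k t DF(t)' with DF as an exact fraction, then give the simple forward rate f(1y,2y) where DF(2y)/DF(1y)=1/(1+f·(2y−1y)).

step 1 [0.5y] swap r/2=187/9813: DF=(1 − 187/9813·(0))/(1+187/9813) = 9813/10000 ≈ 0.981300
step 2 [1y] swap r/2=657/19156: DF=(1 − 657/19156·(0.981300))/(1+657/19156) = 9343/10000 ≈ 0.934300
step 3 [1.5y] zero: DF = P = 2227/2500 ≈ 0.890800
step 4 [2y] zero: DF = P = 851/1000 ≈ 0.851000

1 1/2 9813/10000
2 1 9343/10000
3 3/2 2227/2500
4 2 851/1000
f(1y,2y) = ((9343/10000)/(851/1000) − 1)/(1) = 833/8510 ≈ 9.7885%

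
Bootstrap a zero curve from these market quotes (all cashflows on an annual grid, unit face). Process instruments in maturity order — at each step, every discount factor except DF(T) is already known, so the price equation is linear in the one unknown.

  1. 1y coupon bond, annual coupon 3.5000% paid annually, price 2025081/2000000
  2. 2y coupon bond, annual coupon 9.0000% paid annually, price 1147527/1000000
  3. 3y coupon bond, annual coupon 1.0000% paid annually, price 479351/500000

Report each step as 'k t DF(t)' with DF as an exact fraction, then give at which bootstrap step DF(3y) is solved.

step 1 [1y] bond c/1=7/200: DF=(2025081/2000000 − 7/200·(0))/(1+7/200) = 9783/10000 ≈ 0.978300
step 2 [2y] bond c/1=9/100: DF=(1147527/1000000 − 9/100·(0.978300))/(1+9/100) = 243/250 ≈ 0.972000
step 3 [3y] bond c/1=1/100: DF=(479351/500000 − 1/100·(0.978300+0.972000))/(1+1/100) = 9299/10000 ≈ 0.929900

1 1 9783/10000
2 2 243/250
3 3 9299/10000
DF(3y) is solved at step 3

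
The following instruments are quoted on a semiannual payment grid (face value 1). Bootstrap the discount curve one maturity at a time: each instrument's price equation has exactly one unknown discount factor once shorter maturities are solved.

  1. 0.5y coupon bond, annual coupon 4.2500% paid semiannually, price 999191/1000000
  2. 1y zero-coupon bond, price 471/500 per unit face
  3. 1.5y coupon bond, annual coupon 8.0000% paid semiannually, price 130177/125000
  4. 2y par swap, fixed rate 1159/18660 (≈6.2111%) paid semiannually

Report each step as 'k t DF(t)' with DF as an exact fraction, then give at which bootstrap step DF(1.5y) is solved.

1 1/2 1223/1250
2 1 471/500
3 3/2 371/400
4 2 8841/10000
DF(1.5y) is solved at step 3

step 1 [0.5y] bond c/2=17/800: DF=(999191/1000000 − 17/800·(0))/(1+17/800) = 1223/1250 ≈ 0.978400
step 2 [1y] zero: DF = P = 471/500 ≈ 0.942000
step 3 [1.5y] bond c/2=1/25: DF=(130177/125000 − 1/25·(0.978400+0.942000))/(1+1/25) = 371/400 ≈ 0.927500
step 4 [2y] swap r/2=1159/37320: DF=(1 − 1159/37320·(0.978400+0.942000+0.927500))/(1+1159/37320) = 8841/10000 ≈ 0.884100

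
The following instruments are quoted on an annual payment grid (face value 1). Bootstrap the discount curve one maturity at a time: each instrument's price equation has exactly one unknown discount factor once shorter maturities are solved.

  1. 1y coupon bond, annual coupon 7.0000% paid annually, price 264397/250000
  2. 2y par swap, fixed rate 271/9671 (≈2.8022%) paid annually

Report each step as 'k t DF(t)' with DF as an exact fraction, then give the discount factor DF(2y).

step 1 [1y] bond c/1=7/100: DF=(264397/250000 − 7/100·(0))/(1+7/100) = 2471/2500 ≈ 0.988400
step 2 [2y] swap r/1=271/9671: DF=(1 − 271/9671·(0.988400))/(1+271/9671) = 4729/5000 ≈ 0.945800

1 1 2471/2500
2 2 4729/5000
DF(2y) = 4729/5000 ≈ 0.945800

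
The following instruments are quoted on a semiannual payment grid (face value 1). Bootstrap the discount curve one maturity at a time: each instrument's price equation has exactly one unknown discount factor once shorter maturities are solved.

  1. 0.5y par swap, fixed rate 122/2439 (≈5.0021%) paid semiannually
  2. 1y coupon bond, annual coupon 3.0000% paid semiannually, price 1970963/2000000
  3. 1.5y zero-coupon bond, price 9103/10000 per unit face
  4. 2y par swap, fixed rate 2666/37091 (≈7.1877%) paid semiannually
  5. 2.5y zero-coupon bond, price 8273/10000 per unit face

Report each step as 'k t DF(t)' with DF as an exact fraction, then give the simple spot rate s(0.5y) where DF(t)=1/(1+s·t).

1 1/2 2439/2500
2 1 1913/2000
3 3/2 9103/10000
4 2 8667/10000
5 5/2 8273/10000
s(0.5y) = (1/(2439/2500) − 1)/(1/2) = 122/2439 ≈ 5.0021%

step 1 [0.5y] swap r/2=61/2439: DF=(1 − 61/2439·(0))/(1+61/2439) = 2439/2500 ≈ 0.975600
step 2 [1y] bond c/2=3/200: DF=(1970963/2000000 − 3/200·(0.975600))/(1+3/200) = 1913/2000 ≈ 0.956500
step 3 [1.5y] zero: DF = P = 9103/10000 ≈ 0.910300
step 4 [2y] swap r/2=1333/37091: DF=(1 − 1333/37091·(0.975600+0.956500+0.910300))/(1+1333/37091) = 8667/10000 ≈ 0.866700
step 5 [2.5y] zero: DF = P = 8273/10000 ≈ 0.827300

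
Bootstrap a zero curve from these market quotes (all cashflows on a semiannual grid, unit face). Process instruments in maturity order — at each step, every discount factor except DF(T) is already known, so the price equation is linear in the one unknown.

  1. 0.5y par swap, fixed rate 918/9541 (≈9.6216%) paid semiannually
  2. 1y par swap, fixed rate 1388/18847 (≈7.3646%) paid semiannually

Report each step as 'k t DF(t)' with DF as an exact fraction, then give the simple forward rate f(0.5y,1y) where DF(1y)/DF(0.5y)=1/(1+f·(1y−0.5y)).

1 1/2 9541/10000
2 1 4653/5000
f(0.5y,1y) = ((9541/10000)/(4653/5000) − 1)/(1/2) = 5/99 ≈ 5.0505%

step 1 [0.5y] swap r/2=459/9541: DF=(1 − 459/9541·(0))/(1+459/9541) = 9541/10000 ≈ 0.954100
step 2 [1y] swap r/2=694/18847: DF=(1 − 694/18847·(0.954100))/(1+694/18847) = 4653/5000 ≈ 0.930600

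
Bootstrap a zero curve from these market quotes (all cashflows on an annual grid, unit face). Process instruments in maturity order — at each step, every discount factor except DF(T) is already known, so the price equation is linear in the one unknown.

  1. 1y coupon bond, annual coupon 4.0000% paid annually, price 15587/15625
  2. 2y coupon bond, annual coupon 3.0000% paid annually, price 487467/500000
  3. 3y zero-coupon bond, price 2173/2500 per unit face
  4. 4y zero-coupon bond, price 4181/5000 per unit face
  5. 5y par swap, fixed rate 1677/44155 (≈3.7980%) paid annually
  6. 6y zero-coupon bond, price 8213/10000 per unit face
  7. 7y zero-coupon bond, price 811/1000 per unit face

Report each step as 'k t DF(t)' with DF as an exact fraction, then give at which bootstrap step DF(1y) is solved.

1 1 1199/1250
2 2 4593/5000
3 3 2173/2500
4 4 4181/5000
5 5 8323/10000
6 6 8213/10000
7 7 811/1000
DF(1y) is solved at step 1

step 1 [1y] bond c/1=1/25: DF=(15587/15625 − 1/25·(0))/(1+1/25) = 1199/1250 ≈ 0.959200
step 2 [2y] bond c/1=3/100: DF=(487467/500000 − 3/100·(0.959200))/(1+3/100) = 4593/5000 ≈ 0.918600
step 3 [3y] zero: DF = P = 2173/2500 ≈ 0.869200
step 4 [4y] zero: DF = P = 4181/5000 ≈ 0.836200
step 5 [5y] swap r/1=1677/44155: DF=(1 − 1677/44155·(0.959200+0.918600+0.869200+0.836200))/(1+1677/44155) = 8323/10000 ≈ 0.832300
step 6 [6y] zero: DF = P = 8213/10000 ≈ 0.821300
step 7 [7y] zero: DF = P = 811/1000 ≈ 0.811000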